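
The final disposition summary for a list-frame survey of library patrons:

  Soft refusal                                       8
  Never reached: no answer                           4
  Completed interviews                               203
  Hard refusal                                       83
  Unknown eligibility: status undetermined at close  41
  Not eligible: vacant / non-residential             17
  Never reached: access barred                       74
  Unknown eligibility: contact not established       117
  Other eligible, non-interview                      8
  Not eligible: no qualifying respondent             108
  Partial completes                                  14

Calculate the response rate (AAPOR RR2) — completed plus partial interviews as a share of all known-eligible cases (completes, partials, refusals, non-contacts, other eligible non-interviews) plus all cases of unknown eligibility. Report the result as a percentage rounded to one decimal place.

Refused = 83 + 8 = 91
Never reached = 4 + 74 = 78
Undetermined eligibility = 117 + 41 = 158
Ineligible = 108 + 17 = 125
Top: 203 + 14 = 217
Denom: 203 + 14 + 91 + 78 + 8 + 158 = 552
RR2 = 217 / 552 = 0.3931

39.3%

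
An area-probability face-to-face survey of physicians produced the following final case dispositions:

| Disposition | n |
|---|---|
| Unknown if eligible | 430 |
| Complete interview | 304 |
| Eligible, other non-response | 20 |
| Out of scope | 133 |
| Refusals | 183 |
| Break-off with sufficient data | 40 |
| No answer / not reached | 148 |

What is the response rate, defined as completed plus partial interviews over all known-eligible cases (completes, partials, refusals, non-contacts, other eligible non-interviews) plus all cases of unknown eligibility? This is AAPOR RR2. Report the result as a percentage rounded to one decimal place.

30.6%

Num = 304 + 40 = 344
Base = 304 + 40 + 183 + 148 + 20 + 430 = 1125
RR2 = 344 / 1125 = 0.3058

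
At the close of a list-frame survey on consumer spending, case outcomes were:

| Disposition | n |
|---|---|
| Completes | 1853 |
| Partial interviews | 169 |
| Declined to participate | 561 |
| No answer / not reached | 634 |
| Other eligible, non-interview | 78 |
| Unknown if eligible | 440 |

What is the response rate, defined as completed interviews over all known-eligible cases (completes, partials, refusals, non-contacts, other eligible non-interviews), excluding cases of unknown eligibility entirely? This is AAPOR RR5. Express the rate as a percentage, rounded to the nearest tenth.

Numerator → 1853
Denominator → 1853 + 169 + 561 + 634 + 78 = 3295
RR5 = 1853 / 3295 = 0.5624

56.2%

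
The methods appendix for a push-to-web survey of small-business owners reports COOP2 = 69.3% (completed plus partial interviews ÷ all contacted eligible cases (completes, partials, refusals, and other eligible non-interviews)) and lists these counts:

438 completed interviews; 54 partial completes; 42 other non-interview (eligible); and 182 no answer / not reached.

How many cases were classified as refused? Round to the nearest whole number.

176

Num: 438 + 54 = 492
COOP2 = 492 / D = 0.693
D = 492 / 0.693 = 710.0
Other denominator terms total 534
refused = 710.0 − 534 ≈ 176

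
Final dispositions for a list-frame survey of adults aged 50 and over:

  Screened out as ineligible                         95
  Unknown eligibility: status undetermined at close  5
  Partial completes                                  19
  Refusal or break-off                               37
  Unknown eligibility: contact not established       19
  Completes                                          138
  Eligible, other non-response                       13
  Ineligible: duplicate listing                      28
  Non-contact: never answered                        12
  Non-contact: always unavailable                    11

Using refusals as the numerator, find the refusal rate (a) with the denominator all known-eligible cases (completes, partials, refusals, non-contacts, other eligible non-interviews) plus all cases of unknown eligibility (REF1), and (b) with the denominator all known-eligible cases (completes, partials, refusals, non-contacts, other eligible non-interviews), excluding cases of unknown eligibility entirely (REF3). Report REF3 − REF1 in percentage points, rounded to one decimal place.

Non-contacts = 12 + 11 = 23
Eligibility not determined = 19 + 5 = 24
Not eligible = 95 + 28 = 123
Numerator → 37
Base → 138 + 19 + 37 + 23 + 13 + 24 = 254
REF1 = 37 / 254 = 0.1457
Base → 138 + 19 + 37 + 23 + 13 = 230
REF3 = 37 / 230 = 0.1609
Difference = 16.09 − 14.57 = 1.52 percentage points

1.5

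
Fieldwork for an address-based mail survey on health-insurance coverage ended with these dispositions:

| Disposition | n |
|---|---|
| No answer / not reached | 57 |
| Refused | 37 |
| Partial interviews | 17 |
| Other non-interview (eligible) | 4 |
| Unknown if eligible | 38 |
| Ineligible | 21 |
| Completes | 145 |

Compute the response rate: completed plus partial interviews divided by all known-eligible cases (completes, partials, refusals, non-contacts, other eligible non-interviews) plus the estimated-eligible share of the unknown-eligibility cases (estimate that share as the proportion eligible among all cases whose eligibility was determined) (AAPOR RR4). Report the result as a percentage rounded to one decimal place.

54.9%

Top: 145 + 17 = 162
Eligible (known): 145 + 17 + 37 + 57 + 4 = 260
e = 260 / (260 + 21) = 260 / 281 = 0.9253
Eligible share of unknowns: 0.9253 × 38 = 35.16
Denom: 260 + 35.16 = 295.16
RR4 = 162 / 295.16 = 0.5489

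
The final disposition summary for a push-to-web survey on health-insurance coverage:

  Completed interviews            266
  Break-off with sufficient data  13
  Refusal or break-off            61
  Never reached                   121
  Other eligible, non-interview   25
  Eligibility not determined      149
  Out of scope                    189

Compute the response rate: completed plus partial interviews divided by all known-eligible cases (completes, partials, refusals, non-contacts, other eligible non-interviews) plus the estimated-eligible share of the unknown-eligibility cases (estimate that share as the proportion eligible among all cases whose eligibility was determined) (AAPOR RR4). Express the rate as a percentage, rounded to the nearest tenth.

Numerator → 266 + 13 = 279
Eligible (known) → 266 + 13 + 61 + 121 + 25 = 486
e = 486 / (486 + 189) = 486 / 675 = 0.7200
Estimated eligible among unknowns → 0.7200 × 149 = 107.28
Base → 486 + 107.28 = 593.28
RR4 = 279 / 593.28 = 0.4703

47.0%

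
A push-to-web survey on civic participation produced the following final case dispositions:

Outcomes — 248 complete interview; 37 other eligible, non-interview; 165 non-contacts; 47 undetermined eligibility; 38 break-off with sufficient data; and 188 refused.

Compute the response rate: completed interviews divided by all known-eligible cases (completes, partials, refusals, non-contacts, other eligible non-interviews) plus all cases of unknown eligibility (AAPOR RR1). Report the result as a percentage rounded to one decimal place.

Top: 248
Base: 248 + 38 + 188 + 165 + 37 + 47 = 723
RR1 = 248 / 723 = 0.3430

34.3%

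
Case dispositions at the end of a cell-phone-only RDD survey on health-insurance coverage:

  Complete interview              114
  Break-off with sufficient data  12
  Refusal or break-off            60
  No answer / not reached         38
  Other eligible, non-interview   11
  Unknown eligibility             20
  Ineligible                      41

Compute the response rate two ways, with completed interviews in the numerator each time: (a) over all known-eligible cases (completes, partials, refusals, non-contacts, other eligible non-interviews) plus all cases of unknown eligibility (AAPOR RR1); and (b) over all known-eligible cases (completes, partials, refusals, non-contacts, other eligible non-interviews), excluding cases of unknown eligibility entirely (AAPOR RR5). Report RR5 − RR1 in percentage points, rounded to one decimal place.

Num → 114
Denominator → 114 + 12 + 60 + 38 + 11 + 20 = 255
RR1 = 114 / 255 = 0.4471
Denominator → 114 + 12 + 60 + 38 + 11 = 235
RR5 = 114 / 235 = 0.4851
Difference = 48.51 − 44.71 = 3.80 percentage points

3.8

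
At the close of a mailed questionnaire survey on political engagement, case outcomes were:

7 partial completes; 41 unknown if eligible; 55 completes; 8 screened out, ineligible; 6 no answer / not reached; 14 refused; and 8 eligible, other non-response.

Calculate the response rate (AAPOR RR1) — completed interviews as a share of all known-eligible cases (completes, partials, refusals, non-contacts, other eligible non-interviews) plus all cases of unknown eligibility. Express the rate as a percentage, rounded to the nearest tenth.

42.0%

Top = 55
Denominator = 55 + 7 + 14 + 6 + 8 + 41 = 131
RR1 = 55 / 131 = 0.4198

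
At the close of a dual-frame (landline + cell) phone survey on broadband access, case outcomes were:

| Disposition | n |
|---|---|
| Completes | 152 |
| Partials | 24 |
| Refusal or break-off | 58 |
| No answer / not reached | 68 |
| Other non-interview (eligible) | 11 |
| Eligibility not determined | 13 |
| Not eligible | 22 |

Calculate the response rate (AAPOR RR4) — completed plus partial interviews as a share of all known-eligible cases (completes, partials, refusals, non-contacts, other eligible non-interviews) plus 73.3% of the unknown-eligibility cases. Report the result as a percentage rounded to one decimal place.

54.6%

Top → 152 + 24 = 176
Determined eligible → 152 + 24 + 58 + 68 + 11 = 313
Estimated eligible among unknowns → 0.7330 × 13 = 9.53
Base → 313 + 9.53 = 322.53
RR4 = 176 / 322.53 = 0.5457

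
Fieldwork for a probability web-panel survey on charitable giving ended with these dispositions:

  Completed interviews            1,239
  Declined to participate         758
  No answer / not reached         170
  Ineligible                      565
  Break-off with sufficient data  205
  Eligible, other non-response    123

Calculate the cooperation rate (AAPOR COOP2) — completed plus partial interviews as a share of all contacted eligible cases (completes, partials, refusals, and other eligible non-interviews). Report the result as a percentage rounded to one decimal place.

Numerator: 1239 + 205 = 1444
Denominator: 1239 + 205 + 758 + 123 = 2325
COOP2 = 1444 / 2325 = 0.6211

62.1%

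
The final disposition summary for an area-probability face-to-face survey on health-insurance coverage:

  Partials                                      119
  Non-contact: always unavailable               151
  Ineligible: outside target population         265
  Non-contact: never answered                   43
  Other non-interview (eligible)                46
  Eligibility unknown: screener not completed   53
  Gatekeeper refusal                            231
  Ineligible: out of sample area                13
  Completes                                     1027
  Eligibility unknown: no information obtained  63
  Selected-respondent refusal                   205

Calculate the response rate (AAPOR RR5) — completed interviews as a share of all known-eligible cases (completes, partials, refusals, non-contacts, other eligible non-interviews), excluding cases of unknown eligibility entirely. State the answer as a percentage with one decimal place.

Refusals = 231 + 205 = 436
No contact after all attempts = 43 + 151 = 194
Eligibility not determined = 53 + 63 = 116
Ineligible = 265 + 13 = 278
Numerator = 1027
Denominator = 1027 + 119 + 436 + 194 + 46 = 1822
RR5 = 1027 / 1822 = 0.5637

56.4%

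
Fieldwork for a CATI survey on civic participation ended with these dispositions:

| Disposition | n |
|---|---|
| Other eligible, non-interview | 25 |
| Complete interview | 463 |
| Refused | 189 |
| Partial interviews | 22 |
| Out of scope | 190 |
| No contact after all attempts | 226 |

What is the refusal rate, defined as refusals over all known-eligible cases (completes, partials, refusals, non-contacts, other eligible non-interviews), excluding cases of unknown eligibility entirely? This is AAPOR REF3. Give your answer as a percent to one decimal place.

20.4%

Numerator → 189
Denom → 463 + 22 + 189 + 226 + 25 = 925
REF3 = 189 / 925 = 0.2043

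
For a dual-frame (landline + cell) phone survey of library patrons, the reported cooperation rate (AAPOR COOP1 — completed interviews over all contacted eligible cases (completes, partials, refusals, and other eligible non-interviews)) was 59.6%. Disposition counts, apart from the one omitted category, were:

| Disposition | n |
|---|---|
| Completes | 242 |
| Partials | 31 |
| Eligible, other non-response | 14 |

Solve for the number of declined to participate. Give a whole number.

119

COOP1 = 242 / D = 0.596
D = 242 / 0.596 = 406.0
Remaining denominator categories sum to 287
declined to participate = 406.0 − 287 ≈ 119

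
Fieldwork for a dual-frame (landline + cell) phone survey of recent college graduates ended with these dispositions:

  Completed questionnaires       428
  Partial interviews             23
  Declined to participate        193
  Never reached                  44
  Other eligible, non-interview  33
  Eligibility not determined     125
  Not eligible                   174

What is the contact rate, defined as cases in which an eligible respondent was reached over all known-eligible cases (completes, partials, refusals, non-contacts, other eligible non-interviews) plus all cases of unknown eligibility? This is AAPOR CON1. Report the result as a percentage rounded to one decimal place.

80.0%

Top → 428 + 23 + 193 + 33 = 677
Denominator → 428 + 23 + 193 + 44 + 33 + 125 = 846
CON1 = 677 / 846 = 0.8002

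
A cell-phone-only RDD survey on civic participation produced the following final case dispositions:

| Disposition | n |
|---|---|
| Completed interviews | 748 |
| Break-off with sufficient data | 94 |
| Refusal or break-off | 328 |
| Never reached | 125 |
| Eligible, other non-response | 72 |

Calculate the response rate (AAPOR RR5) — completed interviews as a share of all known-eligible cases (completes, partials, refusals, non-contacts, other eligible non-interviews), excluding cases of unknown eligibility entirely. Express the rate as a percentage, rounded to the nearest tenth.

54.7%

Num = 748
Base = 748 + 94 + 328 + 125 + 72 = 1367
RR5 = 748 / 1367 = 0.5472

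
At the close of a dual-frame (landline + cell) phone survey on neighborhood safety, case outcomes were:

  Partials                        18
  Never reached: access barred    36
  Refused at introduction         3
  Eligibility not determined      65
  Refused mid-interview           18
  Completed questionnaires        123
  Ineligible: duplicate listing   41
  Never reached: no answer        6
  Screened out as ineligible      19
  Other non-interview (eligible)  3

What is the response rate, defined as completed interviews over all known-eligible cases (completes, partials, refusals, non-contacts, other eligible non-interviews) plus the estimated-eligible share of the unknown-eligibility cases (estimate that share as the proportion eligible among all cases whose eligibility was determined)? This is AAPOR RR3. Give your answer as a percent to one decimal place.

Refusal or break-off = 3 + 18 = 21
No answer / not reached = 6 + 36 = 42
Screened out, ineligible = 19 + 41 = 60
Numerator: 123
Eligible (known): 123 + 18 + 21 + 42 + 3 = 207
e = 207 / (207 + 60) = 207 / 267 = 0.7753
e × U: 0.7753 × 65 = 50.39
Denom: 207 + 50.39 = 257.39
RR3 = 123 / 257.39 = 0.4779

47.8%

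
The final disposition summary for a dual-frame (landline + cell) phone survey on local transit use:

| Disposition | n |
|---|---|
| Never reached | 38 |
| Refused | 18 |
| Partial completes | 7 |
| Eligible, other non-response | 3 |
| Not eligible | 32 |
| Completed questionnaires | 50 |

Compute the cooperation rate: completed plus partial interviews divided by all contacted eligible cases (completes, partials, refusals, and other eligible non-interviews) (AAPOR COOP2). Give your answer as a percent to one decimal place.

Num: 50 + 7 = 57
Denom: 50 + 7 + 18 + 3 = 78
COOP2 = 57 / 78 = 0.7308

73.1%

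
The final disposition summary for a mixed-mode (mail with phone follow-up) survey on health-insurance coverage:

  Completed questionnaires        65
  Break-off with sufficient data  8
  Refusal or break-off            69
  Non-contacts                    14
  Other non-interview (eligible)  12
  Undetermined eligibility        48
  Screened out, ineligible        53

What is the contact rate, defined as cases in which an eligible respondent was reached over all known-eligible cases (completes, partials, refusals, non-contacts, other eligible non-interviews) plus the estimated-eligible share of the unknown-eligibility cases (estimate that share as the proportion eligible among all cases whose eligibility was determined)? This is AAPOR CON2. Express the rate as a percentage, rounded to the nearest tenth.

Num: 65 + 8 + 69 + 12 = 154
Determined eligible: 65 + 8 + 69 + 14 + 12 = 168
e = 168 / (168 + 53) = 168 / 221 = 0.7602
e × U: 0.7602 × 48 = 36.49
Denominator: 168 + 36.49 = 204.49
CON2 = 154 / 204.49 = 0.7531

75.3%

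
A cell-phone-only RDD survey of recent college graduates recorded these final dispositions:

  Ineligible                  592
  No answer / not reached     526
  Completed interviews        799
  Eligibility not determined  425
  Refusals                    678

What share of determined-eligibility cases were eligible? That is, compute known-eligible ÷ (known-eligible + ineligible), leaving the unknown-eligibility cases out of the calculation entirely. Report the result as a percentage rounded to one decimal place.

Determined eligible = 799 + 678 + 526 = 2003
e = 2003 / (2003 + 592) = 2003 / 2595 = 0.7719

77.2%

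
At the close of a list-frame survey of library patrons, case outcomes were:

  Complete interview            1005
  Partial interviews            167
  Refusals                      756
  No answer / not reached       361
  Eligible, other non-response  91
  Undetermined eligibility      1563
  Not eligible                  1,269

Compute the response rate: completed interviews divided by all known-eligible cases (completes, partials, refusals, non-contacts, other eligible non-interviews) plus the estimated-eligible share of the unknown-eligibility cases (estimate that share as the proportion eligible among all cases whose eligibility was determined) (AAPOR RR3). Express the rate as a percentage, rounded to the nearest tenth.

29.6%

Num → 1005
Known eligible → 1005 + 167 + 756 + 361 + 91 = 2380
e = 2380 / (2380 + 1269) = 2380 / 3649 = 0.6522
Eligible share of unknowns → 0.6522 × 1563 = 1019.39
Base → 2380 + 1019.39 = 3399.39
RR3 = 1005 / 3399.39 = 0.2956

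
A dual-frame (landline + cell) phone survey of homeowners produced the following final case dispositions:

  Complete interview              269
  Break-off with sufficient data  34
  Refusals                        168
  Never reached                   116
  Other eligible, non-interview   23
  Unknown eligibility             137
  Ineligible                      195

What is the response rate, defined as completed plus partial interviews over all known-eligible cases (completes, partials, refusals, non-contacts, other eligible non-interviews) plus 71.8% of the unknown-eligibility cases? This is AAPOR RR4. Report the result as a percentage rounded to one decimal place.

42.8%

Numerator = 269 + 34 = 303
Eligible (known) = 269 + 34 + 168 + 116 + 23 = 610
e × U = 0.7180 × 137 = 98.37
Denom = 610 + 98.37 = 708.37
RR4 = 303 / 708.37 = 0.4277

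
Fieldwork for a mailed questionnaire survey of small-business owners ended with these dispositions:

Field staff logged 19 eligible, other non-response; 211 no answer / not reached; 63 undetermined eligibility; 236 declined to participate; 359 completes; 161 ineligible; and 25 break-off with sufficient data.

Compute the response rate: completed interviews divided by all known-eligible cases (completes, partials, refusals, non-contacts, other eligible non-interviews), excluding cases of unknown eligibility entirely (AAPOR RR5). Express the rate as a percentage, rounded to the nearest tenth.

42.2%

Numerator: 359
Denom: 359 + 25 + 236 + 211 + 19 = 850
RR5 = 359 / 850 = 0.4224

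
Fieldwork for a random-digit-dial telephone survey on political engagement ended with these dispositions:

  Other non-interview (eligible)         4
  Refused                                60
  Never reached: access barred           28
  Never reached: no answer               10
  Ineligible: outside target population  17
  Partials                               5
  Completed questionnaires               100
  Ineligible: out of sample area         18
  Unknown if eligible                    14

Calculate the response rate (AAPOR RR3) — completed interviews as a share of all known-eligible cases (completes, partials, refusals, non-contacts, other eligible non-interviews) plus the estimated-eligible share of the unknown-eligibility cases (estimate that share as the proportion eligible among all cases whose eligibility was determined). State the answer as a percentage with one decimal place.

No contact after all attempts = 10 + 28 = 38
Ineligible = 17 + 18 = 35
Numerator: 100
Eligible (known): 100 + 5 + 60 + 38 + 4 = 207
e = 207 / (207 + 35) = 207 / 242 = 0.8554
Estimated eligible among unknowns: 0.8554 × 14 = 11.98
Denom: 207 + 11.98 = 218.98
RR3 = 100 / 218.98 = 0.4567

45.7%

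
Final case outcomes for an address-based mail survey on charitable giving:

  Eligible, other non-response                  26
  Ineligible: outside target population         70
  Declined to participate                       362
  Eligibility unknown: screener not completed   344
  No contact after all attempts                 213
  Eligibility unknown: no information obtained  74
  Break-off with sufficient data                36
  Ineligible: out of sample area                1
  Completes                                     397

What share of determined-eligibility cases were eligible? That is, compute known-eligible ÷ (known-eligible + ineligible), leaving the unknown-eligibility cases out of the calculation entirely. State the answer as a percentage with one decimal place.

Unknown if eligible = 344 + 74 = 418
Not eligible = 70 + 1 = 71
Determined eligible → 397 + 36 + 362 + 213 + 26 = 1034
e = 1034 / (1034 + 71) = 1034 / 1105 = 0.9357

93.6%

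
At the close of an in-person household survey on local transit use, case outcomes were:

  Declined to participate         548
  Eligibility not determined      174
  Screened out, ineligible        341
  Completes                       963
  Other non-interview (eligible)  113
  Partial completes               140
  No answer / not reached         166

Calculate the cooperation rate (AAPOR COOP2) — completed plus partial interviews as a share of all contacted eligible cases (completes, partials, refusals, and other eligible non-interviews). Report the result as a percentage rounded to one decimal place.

Top: 963 + 140 = 1103
Denominator: 963 + 140 + 548 + 113 = 1764
COOP2 = 1103 / 1764 = 0.6253

62.5%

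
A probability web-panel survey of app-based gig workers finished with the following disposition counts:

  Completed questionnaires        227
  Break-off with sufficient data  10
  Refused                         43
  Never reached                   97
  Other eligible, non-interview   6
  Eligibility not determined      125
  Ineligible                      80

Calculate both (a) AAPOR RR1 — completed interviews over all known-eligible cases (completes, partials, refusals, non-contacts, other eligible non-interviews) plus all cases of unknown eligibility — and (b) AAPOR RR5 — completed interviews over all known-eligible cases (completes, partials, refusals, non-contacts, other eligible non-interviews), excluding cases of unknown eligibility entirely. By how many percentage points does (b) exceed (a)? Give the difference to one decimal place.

Numerator: 227
Base: 227 + 10 + 43 + 97 + 6 + 125 = 508
RR1 = 227 / 508 = 0.4469
Base: 227 + 10 + 43 + 97 + 6 = 383
RR5 = 227 / 383 = 0.5927
Difference = 59.27 − 44.69 = 14.58 percentage points

14.6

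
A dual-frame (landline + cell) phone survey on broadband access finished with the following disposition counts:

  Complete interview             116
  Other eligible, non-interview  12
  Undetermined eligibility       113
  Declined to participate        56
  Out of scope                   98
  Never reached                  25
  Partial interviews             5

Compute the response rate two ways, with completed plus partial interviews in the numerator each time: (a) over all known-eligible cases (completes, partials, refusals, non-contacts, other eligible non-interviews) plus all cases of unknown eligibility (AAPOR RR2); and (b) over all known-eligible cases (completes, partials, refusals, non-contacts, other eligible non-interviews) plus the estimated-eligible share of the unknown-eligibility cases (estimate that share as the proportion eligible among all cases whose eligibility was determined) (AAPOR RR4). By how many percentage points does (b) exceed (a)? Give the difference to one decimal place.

4.5

Top: 116 + 5 = 121
Denominator: 116 + 5 + 56 + 25 + 12 + 113 = 327
RR2 = 121 / 327 = 0.3700
Eligible (known): 116 + 5 + 56 + 25 + 12 = 214
e = 214 / (214 + 98) = 214 / 312 = 0.6859
e × U: 0.6859 × 113 = 77.51
Denominator: 214 + 77.51 = 291.51
RR4 = 121 / 291.51 = 0.4151
Difference = 41.51 − 37.00 = 4.51 percentage points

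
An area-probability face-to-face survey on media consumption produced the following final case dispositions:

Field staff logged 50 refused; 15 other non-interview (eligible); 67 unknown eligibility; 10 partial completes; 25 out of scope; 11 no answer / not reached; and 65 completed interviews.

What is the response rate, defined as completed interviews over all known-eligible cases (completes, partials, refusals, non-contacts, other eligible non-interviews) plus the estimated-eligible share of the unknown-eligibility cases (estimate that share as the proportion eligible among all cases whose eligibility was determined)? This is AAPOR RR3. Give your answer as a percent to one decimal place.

31.2%

Numerator = 65
Determined eligible = 65 + 10 + 50 + 11 + 15 = 151
e = 151 / (151 + 25) = 151 / 176 = 0.8580
Eligible share of unknowns = 0.8580 × 67 = 57.49
Denominator = 151 + 57.49 = 208.49
RR3 = 65 / 208.49 = 0.3118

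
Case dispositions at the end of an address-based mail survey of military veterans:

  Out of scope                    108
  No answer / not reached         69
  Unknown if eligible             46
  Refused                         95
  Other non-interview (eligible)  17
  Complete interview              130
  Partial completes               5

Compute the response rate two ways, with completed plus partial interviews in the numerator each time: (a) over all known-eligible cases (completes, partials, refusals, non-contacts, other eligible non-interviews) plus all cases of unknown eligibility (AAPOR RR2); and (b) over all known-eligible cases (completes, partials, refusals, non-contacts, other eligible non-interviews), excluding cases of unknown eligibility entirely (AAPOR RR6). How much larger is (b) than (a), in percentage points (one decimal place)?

Numerator: 130 + 5 = 135
Base: 130 + 5 + 95 + 69 + 17 + 46 = 362
RR2 = 135 / 362 = 0.3729
Base: 130 + 5 + 95 + 69 + 17 = 316
RR6 = 135 / 316 = 0.4272
Difference = 42.72 − 37.29 = 5.43 percentage points

5.4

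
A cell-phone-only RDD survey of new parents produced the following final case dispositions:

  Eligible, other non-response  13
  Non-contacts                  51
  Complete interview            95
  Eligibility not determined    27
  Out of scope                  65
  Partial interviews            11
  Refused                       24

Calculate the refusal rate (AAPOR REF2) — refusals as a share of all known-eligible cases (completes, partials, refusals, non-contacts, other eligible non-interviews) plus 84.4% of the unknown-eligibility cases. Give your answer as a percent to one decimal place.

11.1%

Numerator: 24
Eligible (known): 95 + 11 + 24 + 51 + 13 = 194
e × U: 0.8440 × 27 = 22.79
Denom: 194 + 22.79 = 216.79
REF2 = 24 / 216.79 = 0.1107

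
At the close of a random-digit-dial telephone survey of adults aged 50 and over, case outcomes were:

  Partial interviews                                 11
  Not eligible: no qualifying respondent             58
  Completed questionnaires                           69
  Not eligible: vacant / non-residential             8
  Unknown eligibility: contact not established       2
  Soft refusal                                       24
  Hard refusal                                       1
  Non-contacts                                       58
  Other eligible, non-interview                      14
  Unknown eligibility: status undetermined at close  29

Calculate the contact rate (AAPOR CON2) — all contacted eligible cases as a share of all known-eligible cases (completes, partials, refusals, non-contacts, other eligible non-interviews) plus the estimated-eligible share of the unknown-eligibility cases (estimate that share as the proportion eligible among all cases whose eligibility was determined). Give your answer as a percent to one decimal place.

Refusal or break-off = 1 + 24 = 25
Eligibility not determined = 2 + 29 = 31
Ineligible = 58 + 8 = 66
Num = 69 + 11 + 25 + 14 = 119
Known eligible = 69 + 11 + 25 + 58 + 14 = 177
e = 177 / (177 + 66) = 177 / 243 = 0.7284
Eligible share of unknowns = 0.7284 × 31 = 22.58
Base = 177 + 22.58 = 199.58
CON2 = 119 / 199.58 = 0.5963

59.6%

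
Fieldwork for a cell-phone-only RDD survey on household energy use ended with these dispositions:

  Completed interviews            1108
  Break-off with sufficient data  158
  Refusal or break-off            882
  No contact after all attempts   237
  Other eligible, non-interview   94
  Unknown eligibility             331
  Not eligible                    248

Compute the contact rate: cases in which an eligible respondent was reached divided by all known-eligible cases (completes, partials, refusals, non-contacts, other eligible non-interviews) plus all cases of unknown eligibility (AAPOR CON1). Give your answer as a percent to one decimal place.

79.8%

Numerator → 1108 + 158 + 882 + 94 = 2242
Denom → 1108 + 158 + 882 + 237 + 94 + 331 = 2810
CON1 = 2242 / 2810 = 0.7979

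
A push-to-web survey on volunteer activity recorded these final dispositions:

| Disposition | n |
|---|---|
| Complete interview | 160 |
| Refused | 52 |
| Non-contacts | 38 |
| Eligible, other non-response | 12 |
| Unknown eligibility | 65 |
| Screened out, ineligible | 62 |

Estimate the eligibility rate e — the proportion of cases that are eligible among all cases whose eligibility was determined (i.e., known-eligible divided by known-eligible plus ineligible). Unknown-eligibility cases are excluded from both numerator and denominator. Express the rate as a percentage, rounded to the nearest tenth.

80.9%

Determined eligible: 160 + 52 + 38 + 12 = 262
e = 262 / (262 + 62) = 262 / 324 = 0.8086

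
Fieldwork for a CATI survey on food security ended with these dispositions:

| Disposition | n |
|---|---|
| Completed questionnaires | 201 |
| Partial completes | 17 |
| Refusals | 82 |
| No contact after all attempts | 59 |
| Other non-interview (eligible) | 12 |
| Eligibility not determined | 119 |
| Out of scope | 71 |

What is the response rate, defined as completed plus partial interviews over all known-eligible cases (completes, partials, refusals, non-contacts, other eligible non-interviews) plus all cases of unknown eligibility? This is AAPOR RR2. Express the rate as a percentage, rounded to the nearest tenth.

44.5%

Num → 201 + 17 = 218
Denom → 201 + 17 + 82 + 59 + 12 + 119 = 490
RR2 = 218 / 490 = 0.4449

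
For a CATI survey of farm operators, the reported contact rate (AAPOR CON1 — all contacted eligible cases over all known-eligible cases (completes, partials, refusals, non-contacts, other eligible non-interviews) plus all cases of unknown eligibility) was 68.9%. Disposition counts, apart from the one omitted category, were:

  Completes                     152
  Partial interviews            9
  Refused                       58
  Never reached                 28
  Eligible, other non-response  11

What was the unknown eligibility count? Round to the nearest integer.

76

Top: 152 + 9 + 58 + 11 = 230
CON1 = 230 / D = 0.689
D = 230 / 0.689 = 333.8
Rest of base = 258
unknown eligibility = 333.8 − 258 ≈ 76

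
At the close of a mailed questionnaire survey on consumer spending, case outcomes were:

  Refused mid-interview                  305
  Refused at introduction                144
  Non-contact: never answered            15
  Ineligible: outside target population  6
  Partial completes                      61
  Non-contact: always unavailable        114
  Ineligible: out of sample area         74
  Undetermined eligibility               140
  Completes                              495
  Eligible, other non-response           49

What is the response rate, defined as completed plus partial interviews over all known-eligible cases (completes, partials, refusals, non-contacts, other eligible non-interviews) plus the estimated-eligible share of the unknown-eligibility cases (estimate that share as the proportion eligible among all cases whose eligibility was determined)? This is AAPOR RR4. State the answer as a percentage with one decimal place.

42.3%

Refusals = 144 + 305 = 449
Non-contacts = 15 + 114 = 129
Out of scope = 6 + 74 = 80
Top: 495 + 61 = 556
Eligible (known): 495 + 61 + 449 + 129 + 49 = 1183
e = 1183 / (1183 + 80) = 1183 / 1263 = 0.9367
Estimated eligible among unknowns: 0.9367 × 140 = 131.14
Base: 1183 + 131.14 = 1314.14
RR4 = 556 / 1314.14 = 0.4231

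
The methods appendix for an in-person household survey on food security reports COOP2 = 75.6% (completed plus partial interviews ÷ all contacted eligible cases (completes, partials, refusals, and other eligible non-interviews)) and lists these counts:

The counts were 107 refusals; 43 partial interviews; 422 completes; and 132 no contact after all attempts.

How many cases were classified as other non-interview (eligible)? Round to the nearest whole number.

43

Numerator = 422 + 43 = 465
COOP2 = 465 / D = 0.756
D = 465 / 0.756 = 615.1
Other denominator terms total 572
other non-interview (eligible) = 615.1 − 572 ≈ 43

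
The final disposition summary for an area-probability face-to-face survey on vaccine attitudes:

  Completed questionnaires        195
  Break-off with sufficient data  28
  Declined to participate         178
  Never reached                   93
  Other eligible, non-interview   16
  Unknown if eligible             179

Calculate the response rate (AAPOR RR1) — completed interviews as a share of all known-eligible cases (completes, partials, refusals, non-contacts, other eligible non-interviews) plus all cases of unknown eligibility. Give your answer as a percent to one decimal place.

Num = 195
Base = 195 + 28 + 178 + 93 + 16 + 179 = 689
RR1 = 195 / 689 = 0.2830

28.3%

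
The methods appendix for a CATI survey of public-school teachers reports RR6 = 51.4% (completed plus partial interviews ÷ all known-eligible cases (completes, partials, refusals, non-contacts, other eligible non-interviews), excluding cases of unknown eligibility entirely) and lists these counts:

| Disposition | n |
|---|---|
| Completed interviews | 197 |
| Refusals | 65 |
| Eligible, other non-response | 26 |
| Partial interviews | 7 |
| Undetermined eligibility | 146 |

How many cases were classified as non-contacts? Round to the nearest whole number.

Num → 197 + 7 = 204
RR6 = 204 / D = 0.514
D = 204 / 0.514 = 396.9
Other denominator terms total 295
non-contacts = 396.9 − 295 ≈ 102

102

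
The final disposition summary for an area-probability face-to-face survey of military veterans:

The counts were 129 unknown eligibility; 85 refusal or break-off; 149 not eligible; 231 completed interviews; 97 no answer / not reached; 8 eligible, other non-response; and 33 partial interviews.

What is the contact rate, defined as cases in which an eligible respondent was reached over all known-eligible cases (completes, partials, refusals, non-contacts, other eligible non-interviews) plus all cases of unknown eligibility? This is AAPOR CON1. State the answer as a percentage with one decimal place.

Top = 231 + 33 + 85 + 8 = 357
Base = 231 + 33 + 85 + 97 + 8 + 129 = 583
CON1 = 357 / 583 = 0.6123

61.2%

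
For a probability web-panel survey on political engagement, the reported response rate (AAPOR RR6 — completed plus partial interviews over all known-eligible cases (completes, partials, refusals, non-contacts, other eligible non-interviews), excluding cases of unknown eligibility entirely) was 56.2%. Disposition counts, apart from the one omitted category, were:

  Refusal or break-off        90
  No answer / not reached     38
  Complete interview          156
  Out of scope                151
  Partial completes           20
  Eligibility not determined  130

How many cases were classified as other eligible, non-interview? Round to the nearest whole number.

Num = 156 + 20 = 176
RR6 = 176 / D = 0.562
D = 176 / 0.562 = 313.2
Remaining denominator categories sum to 304
other eligible, non-interview = 313.2 − 304 ≈ 9

9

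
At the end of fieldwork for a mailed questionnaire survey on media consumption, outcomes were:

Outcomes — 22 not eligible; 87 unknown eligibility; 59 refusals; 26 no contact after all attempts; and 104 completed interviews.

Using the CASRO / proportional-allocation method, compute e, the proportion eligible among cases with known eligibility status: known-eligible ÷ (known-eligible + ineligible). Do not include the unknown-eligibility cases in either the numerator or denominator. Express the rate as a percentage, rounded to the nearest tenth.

Eligible (known) → 104 + 59 + 26 = 189
e = 189 / (189 + 22) = 189 / 211 = 0.8957

89.6%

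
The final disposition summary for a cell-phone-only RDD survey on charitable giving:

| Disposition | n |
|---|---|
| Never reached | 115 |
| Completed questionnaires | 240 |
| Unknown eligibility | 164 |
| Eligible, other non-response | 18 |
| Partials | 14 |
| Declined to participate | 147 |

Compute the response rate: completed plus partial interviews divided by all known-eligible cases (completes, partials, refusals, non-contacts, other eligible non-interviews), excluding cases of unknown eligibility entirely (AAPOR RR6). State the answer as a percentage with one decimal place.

Num → 240 + 14 = 254
Denom → 240 + 14 + 147 + 115 + 18 = 534
RR6 = 254 / 534 = 0.4757

47.6%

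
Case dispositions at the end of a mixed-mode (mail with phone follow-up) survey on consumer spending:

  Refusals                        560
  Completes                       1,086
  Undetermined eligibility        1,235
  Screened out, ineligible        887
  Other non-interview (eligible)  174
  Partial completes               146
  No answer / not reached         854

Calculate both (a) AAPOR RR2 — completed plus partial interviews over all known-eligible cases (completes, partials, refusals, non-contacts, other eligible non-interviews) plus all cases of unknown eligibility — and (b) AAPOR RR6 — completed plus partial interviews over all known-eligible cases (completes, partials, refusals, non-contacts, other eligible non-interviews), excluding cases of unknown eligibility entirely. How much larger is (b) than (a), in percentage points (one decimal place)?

13.3

Top → 1086 + 146 = 1232
Denom → 1086 + 146 + 560 + 854 + 174 + 1235 = 4055
RR2 = 1232 / 4055 = 0.3038
Denom → 1086 + 146 + 560 + 854 + 174 = 2820
RR6 = 1232 / 2820 = 0.4369
Difference = 43.69 − 30.38 = 13.31 percentage points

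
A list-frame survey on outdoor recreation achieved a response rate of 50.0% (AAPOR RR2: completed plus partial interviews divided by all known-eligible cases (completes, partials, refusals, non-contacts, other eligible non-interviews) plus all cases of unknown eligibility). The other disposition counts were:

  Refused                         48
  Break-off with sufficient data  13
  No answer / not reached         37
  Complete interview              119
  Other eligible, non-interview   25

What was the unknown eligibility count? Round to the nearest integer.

Num → 119 + 13 = 132
RR2 = 132 / D = 0.500
D = 132 / 0.500 = 264.0
Other denominator terms total 242
unknown eligibility = 264.0 − 242 ≈ 22

22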